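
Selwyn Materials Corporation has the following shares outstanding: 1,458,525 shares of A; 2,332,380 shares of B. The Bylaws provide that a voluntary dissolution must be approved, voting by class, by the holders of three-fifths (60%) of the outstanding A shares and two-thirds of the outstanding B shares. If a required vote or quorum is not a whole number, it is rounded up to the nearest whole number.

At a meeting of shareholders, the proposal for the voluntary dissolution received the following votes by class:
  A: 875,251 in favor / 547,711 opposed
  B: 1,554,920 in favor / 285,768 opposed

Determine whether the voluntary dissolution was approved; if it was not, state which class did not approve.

Approved — every class gave the required vote.

A: 3/5 of 1458525 = 875115; 875,115 required, 875,251 in favor — approved.
B: 2/3 of 2332380 = 1554920; 1,554,920 required, 1,554,920 in favor — approved.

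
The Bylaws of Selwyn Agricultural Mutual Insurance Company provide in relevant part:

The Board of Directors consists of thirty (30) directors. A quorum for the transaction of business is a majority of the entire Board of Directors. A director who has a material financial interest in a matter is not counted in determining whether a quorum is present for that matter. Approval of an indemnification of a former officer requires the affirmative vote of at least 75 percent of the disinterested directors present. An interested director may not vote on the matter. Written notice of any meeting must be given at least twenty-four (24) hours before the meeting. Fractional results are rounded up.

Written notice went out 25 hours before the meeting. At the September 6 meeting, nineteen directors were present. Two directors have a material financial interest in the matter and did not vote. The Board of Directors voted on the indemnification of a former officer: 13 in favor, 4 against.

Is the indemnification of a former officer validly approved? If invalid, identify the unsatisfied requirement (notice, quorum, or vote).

Valid — all requirements satisfied.

Notice: 25 hours given; 24 required (25 ≥ 24). Satisfied.
Quorum: 19 present, but the 2 interested directors do not count, leaving 17. Quorum is 16. Satisfied.
Vote: the indemnification of a former officer requires three-fourths of the disinterested directors present (19 − 2 = 17). 3/4 of 17 = 12.75, rounded up to 13, so 13 affirmative votes are needed; 13 voted in favor. Satisfied.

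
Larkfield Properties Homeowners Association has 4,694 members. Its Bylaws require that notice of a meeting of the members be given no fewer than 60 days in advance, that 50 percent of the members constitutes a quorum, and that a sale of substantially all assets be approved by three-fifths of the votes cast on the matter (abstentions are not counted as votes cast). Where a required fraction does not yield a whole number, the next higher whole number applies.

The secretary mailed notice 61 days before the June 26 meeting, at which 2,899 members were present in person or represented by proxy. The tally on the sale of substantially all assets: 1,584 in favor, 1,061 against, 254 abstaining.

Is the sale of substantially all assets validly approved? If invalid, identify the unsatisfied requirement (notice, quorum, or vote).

Notice: 61 days given; 60 required. Satisfied.
Quorum: 50% of 4,694 = 2,347; 2,899 present. Satisfied.
Vote: requires three-fifths of the votes cast (2,899 − 254 abstaining = 2,645); 3/5 of 2645 = 1587, so 1,587 needed; 1,584 in favor. Not satisfied.

Invalid — vote requirement not satisfied.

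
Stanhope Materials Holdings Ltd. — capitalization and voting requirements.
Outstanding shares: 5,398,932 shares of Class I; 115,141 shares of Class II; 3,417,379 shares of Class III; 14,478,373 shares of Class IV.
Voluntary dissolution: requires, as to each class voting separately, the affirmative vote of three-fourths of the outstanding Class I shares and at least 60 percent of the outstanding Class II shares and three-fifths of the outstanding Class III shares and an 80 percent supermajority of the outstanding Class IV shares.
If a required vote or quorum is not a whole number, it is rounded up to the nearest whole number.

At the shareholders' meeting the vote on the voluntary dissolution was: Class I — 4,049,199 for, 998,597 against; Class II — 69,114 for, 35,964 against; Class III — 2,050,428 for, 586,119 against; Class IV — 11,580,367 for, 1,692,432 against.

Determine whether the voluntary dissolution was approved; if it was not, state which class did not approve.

Class I: 3/4 of 5398932 = 4049199; 4,049,199 required, 4,049,199 in favor — approved.
Class II: 3/5 of 115141 = 69084.60, rounded up to 69085; 69,085 required, 69,114 in favor — approved.
Class III: 3/5 of 3417379 = 2050427.40, rounded up to 2050428; 2,050,428 required, 2,050,428 in favor — approved.
Class IV: 4/5 of 14478373 = 11582698.40, rounded up to 11582699; 11,582,699 required, 11,580,367 in favor — not approved.

Not approved — the Class IV shares did not give the required vote.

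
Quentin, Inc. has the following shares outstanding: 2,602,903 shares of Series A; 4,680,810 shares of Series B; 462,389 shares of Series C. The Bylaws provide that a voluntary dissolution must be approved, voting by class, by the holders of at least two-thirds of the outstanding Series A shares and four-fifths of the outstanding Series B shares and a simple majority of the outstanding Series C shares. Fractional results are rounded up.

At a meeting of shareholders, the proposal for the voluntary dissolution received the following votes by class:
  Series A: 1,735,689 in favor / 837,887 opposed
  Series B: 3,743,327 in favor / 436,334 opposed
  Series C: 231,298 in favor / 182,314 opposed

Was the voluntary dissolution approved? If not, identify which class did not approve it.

Series A: 2/3 of 2602903 = 1735268.67, rounded up to 1735269; 1,735,269 required, 1,735,689 in favor — approved.
Series B: 4/5 of 4680810 = 3744648; 3,744,648 required, 3,743,327 in favor — not approved.
Series C: a majority of 462389 is 231195; 231,195 required, 231,298 in favor — approved.

Not approved — the Series B shares did not give the required vote.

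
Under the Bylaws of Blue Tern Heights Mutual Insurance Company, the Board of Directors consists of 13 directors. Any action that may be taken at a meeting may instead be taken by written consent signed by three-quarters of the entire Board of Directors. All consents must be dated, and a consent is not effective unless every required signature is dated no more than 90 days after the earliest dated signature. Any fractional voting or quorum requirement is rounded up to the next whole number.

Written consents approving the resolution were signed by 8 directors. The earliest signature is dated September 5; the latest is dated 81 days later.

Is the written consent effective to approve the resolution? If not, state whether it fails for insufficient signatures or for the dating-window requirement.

Signatures required: three-quarters of 13 — 3/4 of 13 = 9.75, rounded up to 10, so 10 needed; 8 signed. Insufficient.
Dating window: the latest signature is 81 days after the earliest; the limit is 90 days. Within the window.

Not effective — insufficient signatures.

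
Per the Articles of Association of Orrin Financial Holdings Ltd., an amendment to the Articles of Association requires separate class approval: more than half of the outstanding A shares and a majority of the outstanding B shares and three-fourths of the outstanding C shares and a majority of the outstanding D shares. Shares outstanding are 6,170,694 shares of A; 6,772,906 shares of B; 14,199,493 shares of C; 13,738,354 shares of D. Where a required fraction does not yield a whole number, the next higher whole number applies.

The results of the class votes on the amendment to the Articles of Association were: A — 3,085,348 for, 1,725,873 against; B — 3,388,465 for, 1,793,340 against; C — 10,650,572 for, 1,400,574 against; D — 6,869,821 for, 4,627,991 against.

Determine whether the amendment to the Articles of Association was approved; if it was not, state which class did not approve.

Approved — every class gave the required vote.

A: a majority of 6170694 is 3085348; 3,085,348 required, 3,085,348 in favor — approved.
B: a majority of 6772906 is 3386454; 3,386,454 required, 3,388,465 in favor — approved.
C: 3/4 of 14199493 = 10649619.75, rounded up to 10649620; 10,649,620 required, 10,650,572 in favor — approved.
D: a majority of 13738354 is 6869178; 6,869,178 required, 6,869,821 in favor — approved.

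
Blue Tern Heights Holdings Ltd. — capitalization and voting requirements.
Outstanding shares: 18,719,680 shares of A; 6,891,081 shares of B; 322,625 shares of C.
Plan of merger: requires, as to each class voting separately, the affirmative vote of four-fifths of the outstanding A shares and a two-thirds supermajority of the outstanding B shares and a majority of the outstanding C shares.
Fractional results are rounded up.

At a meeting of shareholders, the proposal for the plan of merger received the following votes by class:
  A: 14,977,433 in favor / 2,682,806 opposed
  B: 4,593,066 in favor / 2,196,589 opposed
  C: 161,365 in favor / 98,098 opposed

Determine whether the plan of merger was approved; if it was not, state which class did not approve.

A: 4/5 of 18719680 = 14975744; 14,975,744 required, 14,977,433 in favor — approved.
B: 2/3 of 6891081 = 4594054; 4,594,054 required, 4,593,066 in favor — not approved.
C: a majority of 322625 is 161313; 161,313 required, 161,365 in favor — approved.

Not approved — the B shares did not give the required vote.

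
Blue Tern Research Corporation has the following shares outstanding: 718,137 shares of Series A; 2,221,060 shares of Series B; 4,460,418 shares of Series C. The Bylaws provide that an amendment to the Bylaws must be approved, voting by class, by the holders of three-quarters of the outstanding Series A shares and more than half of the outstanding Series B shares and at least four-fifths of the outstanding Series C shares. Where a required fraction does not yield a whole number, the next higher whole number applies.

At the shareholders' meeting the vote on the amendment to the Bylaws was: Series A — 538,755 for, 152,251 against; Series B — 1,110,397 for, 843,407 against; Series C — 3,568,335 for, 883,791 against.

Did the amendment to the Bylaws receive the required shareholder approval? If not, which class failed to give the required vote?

Series A: 3/4 of 718137 = 538602.75, rounded up to 538603; 538,603 required, 538,755 in favor — approved.
Series B: a majority of 2221060 is 1110531; 1,110,531 required, 1,110,397 in favor — not approved.
Series C: 4/5 of 4460418 = 3568334.40, rounded up to 3568335; 3,568,335 required, 3,568,335 in favor — approved.

Not approved — the Series B shares did not give the required vote.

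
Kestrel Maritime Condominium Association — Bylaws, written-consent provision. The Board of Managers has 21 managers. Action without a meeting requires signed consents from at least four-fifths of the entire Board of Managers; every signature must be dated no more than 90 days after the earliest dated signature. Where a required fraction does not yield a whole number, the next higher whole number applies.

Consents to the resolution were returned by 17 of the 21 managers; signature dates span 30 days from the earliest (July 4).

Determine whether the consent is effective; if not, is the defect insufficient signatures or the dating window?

Signatures required: at least four-fifths of 21 — 4/5 of 21 = 16.80, rounded up to 17, so 17 needed; 17 signed. Sufficient.
Dating window: the latest signature is 30 days after the earliest; the limit is 90 days. Within the window.

Effective — both the signature and dating-window requirements are satisfied.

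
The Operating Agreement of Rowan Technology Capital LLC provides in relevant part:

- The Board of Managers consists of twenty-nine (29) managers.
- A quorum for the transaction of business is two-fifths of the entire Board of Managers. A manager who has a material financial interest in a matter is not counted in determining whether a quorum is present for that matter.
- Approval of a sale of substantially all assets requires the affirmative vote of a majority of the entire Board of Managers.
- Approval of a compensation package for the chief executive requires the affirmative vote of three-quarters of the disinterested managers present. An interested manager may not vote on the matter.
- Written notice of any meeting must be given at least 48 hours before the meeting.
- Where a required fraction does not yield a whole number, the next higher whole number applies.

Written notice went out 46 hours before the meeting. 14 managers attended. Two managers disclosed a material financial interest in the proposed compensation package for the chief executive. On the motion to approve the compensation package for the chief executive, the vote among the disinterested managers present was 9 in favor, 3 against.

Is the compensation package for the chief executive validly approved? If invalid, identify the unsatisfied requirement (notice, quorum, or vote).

Invalid — notice requirement not satisfied.

Notice: 46 hours given; 48 required (46 < 48). Not satisfied.
Quorum: 14 present, but the 2 interested managers do not count, leaving 12. Quorum is 12. Satisfied.
Vote: the compensation package for the chief executive requires three-fourths of the disinterested managers present (14 − 2 = 12). 3/4 of 12 = 9, so 9 affirmative votes are needed; 9 voted in favor. Satisfied.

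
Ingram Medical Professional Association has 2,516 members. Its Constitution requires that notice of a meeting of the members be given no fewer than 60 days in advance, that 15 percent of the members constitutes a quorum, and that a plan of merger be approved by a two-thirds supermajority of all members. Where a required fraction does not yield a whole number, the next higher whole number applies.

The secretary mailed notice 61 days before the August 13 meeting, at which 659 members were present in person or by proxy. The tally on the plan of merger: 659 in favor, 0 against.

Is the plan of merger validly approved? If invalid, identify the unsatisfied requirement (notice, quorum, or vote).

Invalid — vote requirement not satisfied.

Notice: 61 days given; 60 required. Satisfied.
Quorum: 15% of 2,516 = 377.40, rounded up to 378; 659 present. Satisfied.
Vote: requires two-thirds of all members (2,516); 2/3 of 2516 = 1677.33, rounded up to 1678, so 1,678 needed; 659 in favor. Not satisfied.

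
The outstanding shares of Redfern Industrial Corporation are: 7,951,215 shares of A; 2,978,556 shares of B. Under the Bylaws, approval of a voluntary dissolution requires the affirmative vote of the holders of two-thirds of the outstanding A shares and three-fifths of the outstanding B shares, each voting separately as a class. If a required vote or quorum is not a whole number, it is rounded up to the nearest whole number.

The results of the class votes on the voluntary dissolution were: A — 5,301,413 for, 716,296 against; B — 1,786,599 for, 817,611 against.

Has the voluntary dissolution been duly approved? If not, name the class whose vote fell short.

Not approved — the B shares did not give the required vote.

A: 2/3 of 7951215 = 5300810; 5,300,810 required, 5,301,413 in favor — approved.
B: 3/5 of 2978556 = 1787133.60, rounded up to 1787134; 1,787,134 required, 1,786,599 in favor — not approved.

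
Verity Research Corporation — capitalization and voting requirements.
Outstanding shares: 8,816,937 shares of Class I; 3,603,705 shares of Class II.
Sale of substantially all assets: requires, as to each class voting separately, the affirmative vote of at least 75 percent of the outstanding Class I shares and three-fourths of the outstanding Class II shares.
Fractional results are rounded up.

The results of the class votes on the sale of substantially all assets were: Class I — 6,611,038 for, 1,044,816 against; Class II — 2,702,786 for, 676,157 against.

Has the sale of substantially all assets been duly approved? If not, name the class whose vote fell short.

Class I: 3/4 of 8816937 = 6612702.75, rounded up to 6612703; 6,612,703 required, 6,611,038 in favor — not approved.
Class II: 3/4 of 3603705 = 2702778.75, rounded up to 2702779; 2,702,779 required, 2,702,786 in favor — approved.

Not approved — the Class I shares did not give the required vote.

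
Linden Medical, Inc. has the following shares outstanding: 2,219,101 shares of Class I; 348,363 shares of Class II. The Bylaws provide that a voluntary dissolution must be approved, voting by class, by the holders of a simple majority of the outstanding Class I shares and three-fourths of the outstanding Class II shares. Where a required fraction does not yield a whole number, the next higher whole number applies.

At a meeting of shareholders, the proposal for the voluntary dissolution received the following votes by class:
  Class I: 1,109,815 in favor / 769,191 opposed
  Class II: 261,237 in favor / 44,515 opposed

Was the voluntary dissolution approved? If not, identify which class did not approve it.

Not approved — the Class II shares did not give the required vote.

Class I: a majority of 2219101 is 1109551; 1,109,551 required, 1,109,815 in favor — approved.
Class II: 3/4 of 348363 = 261272.25, rounded up to 261273; 261,273 required, 261,237 in favor — not approved.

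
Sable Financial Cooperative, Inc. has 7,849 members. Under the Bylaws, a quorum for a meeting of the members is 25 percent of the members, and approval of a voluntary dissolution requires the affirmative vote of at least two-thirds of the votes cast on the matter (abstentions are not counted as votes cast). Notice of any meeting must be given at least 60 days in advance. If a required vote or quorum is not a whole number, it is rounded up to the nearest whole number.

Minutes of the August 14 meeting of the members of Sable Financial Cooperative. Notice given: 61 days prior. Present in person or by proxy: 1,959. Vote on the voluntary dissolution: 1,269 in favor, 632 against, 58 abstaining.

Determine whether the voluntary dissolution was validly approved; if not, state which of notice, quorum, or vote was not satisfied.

Notice: 61 days given; 60 required. Satisfied.
Quorum: 25% of 7,849 = 1,962.25, rounded up to 1,963; 1,959 present. Not satisfied.
Vote: requires two-thirds of the votes cast (1,959 − 58 abstaining = 1,901); 2/3 of 1901 = 1267.33, rounded up to 1268, so 1,268 needed; 1,269 in favor. Satisfied.

Invalid — quorum requirement not satisfied.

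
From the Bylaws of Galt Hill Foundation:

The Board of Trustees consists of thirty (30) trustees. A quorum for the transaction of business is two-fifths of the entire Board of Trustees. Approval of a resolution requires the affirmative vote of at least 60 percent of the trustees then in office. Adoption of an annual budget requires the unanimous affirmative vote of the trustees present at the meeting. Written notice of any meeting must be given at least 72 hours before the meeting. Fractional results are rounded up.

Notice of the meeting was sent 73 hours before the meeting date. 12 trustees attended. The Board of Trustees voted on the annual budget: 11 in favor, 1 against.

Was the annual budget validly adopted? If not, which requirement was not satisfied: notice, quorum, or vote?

Invalid — vote requirement not satisfied.

Notice: 73 hours given; 72 required (73 ≥ 72). Satisfied.
Quorum: 12 present; quorum is 12. Satisfied.
Vote: the annual budget requires the unanimous vote of the trustees present (12). Unanimous means all 12, so 12 affirmative votes are needed; 11 voted in favor. Not satisfied.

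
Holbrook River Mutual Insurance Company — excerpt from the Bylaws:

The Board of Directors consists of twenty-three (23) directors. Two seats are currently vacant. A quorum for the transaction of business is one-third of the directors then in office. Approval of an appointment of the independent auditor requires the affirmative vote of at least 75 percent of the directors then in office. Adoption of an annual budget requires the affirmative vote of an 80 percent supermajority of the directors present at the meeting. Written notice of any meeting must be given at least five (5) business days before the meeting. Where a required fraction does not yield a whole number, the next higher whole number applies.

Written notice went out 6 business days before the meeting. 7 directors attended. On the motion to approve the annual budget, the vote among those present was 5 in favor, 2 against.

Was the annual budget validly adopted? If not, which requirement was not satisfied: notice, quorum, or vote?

Notice: 6 business days given; 5 required (6 ≥ 5). Satisfied.
Quorum: 7 present; quorum is 7. Satisfied.
Vote: the annual budget requires four-fifths of the directors present (7). 4/5 of 7 = 5.60, rounded up to 6, so 6 affirmative votes are needed; 5 voted in favor. Not satisfied.

Invalid — vote requirement not satisfied.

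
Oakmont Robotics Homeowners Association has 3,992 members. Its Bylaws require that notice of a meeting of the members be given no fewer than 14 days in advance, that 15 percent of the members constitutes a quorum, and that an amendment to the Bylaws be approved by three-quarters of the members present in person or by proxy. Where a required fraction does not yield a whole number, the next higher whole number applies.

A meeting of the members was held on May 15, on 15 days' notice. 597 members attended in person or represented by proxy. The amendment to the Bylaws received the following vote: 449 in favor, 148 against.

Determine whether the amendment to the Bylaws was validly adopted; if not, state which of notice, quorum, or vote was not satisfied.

Invalid — quorum requirement not satisfied.

Notice: 15 days given; 14 required. Satisfied.
Quorum: 15% of 3,992 = 598.80, rounded up to 599; 597 present. Not satisfied.
Vote: requires three-fourths of those present (597); 3/4 of 597 = 447.75, rounded up to 448, so 448 needed; 449 in favor. Satisfied.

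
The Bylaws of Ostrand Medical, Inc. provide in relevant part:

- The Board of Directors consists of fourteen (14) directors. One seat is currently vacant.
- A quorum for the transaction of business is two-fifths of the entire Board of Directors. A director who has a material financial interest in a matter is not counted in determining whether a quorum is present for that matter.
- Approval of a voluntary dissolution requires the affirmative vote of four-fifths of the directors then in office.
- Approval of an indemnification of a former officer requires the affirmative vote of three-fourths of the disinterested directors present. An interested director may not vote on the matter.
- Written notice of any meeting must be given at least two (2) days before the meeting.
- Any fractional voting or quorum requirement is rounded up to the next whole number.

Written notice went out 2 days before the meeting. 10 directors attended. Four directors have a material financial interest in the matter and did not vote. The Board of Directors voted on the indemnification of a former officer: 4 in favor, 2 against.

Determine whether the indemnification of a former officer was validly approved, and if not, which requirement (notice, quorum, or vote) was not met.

Notice: 2 days given; 2 required (2 ≥ 2). Satisfied.
Quorum: 10 present, but the 4 interested directors do not count, leaving 6. Quorum is 6. Satisfied.
Vote: the indemnification of a former officer requires three-fourths of the disinterested directors present (10 − 4 = 6). 3/4 of 6 = 4.50, rounded up to 5, so 5 affirmative votes are needed; 4 voted in favor. Not satisfied.

Invalid — vote requirement not satisfied.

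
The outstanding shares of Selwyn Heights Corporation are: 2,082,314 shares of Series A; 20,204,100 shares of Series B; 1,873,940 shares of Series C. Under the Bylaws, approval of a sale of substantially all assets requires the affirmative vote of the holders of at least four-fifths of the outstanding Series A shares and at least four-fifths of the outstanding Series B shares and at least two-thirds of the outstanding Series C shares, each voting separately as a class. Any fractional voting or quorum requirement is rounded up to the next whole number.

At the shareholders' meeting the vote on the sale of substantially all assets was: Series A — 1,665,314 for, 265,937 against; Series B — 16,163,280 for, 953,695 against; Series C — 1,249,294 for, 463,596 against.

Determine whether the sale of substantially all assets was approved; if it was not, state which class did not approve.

Not approved — the Series A shares did not give the required vote.

Series A: 4/5 of 2082314 = 1665851.20, rounded up to 1665852; 1,665,852 required, 1,665,314 in favor — not approved.
Series B: 4/5 of 20204100 = 16163280; 16,163,280 required, 16,163,280 in favor — approved.
Series C: 2/3 of 1873940 = 1249293.33, rounded up to 1249294; 1,249,294 required, 1,249,294 in favor — approved.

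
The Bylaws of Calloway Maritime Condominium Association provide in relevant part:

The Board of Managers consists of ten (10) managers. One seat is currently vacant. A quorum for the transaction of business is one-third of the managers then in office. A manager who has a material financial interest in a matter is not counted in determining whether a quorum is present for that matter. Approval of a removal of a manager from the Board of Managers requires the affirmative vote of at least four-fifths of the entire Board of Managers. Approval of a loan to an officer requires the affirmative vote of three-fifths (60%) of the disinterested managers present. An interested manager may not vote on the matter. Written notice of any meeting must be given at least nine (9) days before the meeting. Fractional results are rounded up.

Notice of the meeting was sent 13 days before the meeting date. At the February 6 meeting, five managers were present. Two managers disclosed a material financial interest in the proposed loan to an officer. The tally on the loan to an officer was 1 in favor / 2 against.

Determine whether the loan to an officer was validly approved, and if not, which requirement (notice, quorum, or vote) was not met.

Invalid — vote requirement not satisfied.

Notice: 13 days given; 9 required (13 ≥ 9). Satisfied.
Quorum: 5 present, but the 2 interested managers do not count, leaving 3. Quorum is 3. Satisfied.
Vote: the loan to an officer requires three-fifths of the disinterested managers present (5 − 2 = 3). 3/5 of 3 = 1.80, rounded up to 2, so 2 affirmative votes are needed; 1 voted in favor. Not satisfied.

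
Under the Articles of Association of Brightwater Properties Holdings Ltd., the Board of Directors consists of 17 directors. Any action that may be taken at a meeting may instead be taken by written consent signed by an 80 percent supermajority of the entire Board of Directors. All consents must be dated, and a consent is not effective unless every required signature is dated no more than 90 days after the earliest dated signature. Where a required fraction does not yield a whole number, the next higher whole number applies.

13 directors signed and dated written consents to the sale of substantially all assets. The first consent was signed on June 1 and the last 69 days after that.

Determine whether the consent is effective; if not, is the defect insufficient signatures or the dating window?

Signatures required: an 80 percent supermajority of 17 — 4/5 of 17 = 13.60, rounded up to 14, so 14 needed; 13 signed. Insufficient.
Dating window: the latest signature is 69 days after the earliest; the limit is 90 days. Within the window.

Not effective — insufficient signatures.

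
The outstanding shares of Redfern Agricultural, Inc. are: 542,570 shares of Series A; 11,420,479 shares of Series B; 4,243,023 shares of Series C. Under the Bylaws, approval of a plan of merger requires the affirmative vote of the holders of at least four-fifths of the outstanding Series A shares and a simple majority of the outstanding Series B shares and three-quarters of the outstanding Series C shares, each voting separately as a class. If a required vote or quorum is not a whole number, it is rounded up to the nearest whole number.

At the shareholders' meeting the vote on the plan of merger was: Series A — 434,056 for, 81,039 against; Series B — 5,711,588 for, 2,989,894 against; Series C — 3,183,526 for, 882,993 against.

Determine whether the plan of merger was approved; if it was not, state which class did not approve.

Series A: 4/5 of 542570 = 434056; 434,056 required, 434,056 in favor — approved.
Series B: a majority of 11420479 is 5710240; 5,710,240 required, 5,711,588 in favor — approved.
Series C: 3/4 of 4243023 = 3182267.25, rounded up to 3182268; 3,182,268 required, 3,183,526 in favor — approved.

Approved — every class gave the required vote.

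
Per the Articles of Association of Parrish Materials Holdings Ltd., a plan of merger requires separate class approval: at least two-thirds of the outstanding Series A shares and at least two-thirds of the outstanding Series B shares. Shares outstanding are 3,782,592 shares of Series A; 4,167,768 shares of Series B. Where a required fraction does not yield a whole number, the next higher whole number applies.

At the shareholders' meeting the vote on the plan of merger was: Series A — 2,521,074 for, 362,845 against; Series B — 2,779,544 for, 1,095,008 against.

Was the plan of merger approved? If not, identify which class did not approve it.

Not approved — the Series A shares did not give the required vote.

Series A: 2/3 of 3782592 = 2521728; 2,521,728 required, 2,521,074 in favor — not approved.
Series B: 2/3 of 4167768 = 2778512; 2,778,512 required, 2,779,544 in favor — approved.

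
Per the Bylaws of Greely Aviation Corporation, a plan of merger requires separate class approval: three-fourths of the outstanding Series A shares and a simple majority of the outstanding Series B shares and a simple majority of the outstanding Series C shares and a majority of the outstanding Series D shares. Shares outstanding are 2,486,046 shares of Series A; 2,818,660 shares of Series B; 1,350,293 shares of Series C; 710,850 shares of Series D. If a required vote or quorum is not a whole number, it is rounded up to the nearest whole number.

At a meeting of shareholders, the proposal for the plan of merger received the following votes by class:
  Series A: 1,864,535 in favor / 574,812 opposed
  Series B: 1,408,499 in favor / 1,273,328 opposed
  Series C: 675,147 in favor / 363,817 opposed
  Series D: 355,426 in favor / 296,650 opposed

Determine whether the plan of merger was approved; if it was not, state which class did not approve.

Series A: 3/4 of 2486046 = 1864534.50, rounded up to 1864535; 1,864,535 required, 1,864,535 in favor — approved.
Series B: a majority of 2818660 is 1409331; 1,409,331 required, 1,408,499 in favor — not approved.
Series C: a majority of 1350293 is 675147; 675,147 required, 675,147 in favor — approved.
Series D: a majority of 710850 is 355426; 355,426 required, 355,426 in favor — approved.

Not approved — the Series B shares did not give the required vote.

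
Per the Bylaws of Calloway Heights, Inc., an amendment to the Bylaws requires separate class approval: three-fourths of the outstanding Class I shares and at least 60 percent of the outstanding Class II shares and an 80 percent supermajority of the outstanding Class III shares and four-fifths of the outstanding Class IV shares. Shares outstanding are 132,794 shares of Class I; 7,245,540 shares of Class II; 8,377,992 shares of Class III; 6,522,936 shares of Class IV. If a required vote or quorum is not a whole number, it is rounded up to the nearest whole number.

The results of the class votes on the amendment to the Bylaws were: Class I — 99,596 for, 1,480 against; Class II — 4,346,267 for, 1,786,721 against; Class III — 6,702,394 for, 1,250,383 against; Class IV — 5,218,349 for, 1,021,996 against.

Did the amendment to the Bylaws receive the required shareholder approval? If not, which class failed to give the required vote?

Not approved — the Class II shares did not give the required vote.

Class I: 3/4 of 132794 = 99595.50, rounded up to 99596; 99,596 required, 99,596 in favor — approved.
Class II: 3/5 of 7245540 = 4347324; 4,347,324 required, 4,346,267 in favor — not approved.
Class III: 4/5 of 8377992 = 6702393.60, rounded up to 6702394; 6,702,394 required, 6,702,394 in favor — approved.
Class IV: 4/5 of 6522936 = 5218348.80, rounded up to 5218349; 5,218,349 required, 5,218,349 in favor — approved.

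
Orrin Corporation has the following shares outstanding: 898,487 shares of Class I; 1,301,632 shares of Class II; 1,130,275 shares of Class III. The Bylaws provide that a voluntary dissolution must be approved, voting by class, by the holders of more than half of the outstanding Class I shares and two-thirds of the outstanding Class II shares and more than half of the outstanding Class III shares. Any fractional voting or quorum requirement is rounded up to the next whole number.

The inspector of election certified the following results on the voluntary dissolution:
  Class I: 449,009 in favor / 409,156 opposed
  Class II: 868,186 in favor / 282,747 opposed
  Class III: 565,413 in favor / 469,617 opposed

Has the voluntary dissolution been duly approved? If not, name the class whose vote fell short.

Not approved — the Class I shares did not give the required vote.

Class I: a majority of 898487 is 449244; 449,244 required, 449,009 in favor — not approved.
Class II: 2/3 of 1301632 = 867754.67, rounded up to 867755; 867,755 required, 868,186 in favor — approved.
Class III: a majority of 1130275 is 565138; 565,138 required, 565,413 in favor — approved.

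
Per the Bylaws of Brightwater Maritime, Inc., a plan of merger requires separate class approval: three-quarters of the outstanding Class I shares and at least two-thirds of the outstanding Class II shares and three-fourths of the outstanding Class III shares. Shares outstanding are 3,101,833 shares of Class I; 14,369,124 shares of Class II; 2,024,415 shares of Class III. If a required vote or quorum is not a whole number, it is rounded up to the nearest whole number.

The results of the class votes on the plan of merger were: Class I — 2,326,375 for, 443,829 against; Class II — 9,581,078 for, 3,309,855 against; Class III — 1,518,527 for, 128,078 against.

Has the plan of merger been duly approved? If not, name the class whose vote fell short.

Class I: 3/4 of 3101833 = 2326374.75, rounded up to 2326375; 2,326,375 required, 2,326,375 in favor — approved.
Class II: 2/3 of 14369124 = 9579416; 9,579,416 required, 9,581,078 in favor — approved.
Class III: 3/4 of 2024415 = 1518311.25, rounded up to 1518312; 1,518,312 required, 1,518,527 in favor — approved.

Approved — every class gave the required vote.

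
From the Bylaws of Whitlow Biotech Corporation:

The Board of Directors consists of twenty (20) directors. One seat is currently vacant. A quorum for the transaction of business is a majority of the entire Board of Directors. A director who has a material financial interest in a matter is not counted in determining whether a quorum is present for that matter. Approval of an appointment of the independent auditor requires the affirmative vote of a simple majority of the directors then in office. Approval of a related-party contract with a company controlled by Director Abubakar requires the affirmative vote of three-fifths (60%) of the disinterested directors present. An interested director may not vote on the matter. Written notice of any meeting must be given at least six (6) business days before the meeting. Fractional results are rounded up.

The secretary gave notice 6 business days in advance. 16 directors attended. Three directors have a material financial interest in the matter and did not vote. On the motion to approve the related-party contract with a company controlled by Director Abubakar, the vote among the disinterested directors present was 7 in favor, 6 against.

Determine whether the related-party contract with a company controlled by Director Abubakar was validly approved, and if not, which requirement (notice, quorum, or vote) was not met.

Invalid — vote requirement not satisfied.

Notice: 6 business days given; 6 required (6 ≥ 6). Satisfied.
Quorum: 16 present, but the 3 interested directors do not count, leaving 13. Quorum is 11. Satisfied.
Vote: the related-party contract with a company controlled by Director Abubakar requires three-fifths of the disinterested directors present (16 − 3 = 13). 3/5 of 13 = 7.80, rounded up to 8, so 8 affirmative votes are needed; 7 voted in favor. Not satisfied.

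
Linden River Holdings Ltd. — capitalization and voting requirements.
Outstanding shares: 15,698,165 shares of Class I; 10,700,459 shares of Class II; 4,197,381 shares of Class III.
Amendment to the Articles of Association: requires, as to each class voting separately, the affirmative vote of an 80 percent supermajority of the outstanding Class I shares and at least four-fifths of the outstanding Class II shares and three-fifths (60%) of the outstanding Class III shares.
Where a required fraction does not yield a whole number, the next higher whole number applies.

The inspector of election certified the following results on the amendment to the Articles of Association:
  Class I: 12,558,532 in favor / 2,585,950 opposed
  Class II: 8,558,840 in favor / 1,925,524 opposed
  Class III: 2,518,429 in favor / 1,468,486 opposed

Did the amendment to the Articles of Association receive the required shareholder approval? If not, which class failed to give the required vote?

Not approved — the Class II shares did not give the required vote.

Class I: 4/5 of 15698165 = 12558532; 12,558,532 required, 12,558,532 in favor — approved.
Class II: 4/5 of 10700459 = 8560367.20, rounded up to 8560368; 8,560,368 required, 8,558,840 in favor — not approved.
Class III: 3/5 of 4197381 = 2518428.60, rounded up to 2518429; 2,518,429 required, 2,518,429 in favor — approved.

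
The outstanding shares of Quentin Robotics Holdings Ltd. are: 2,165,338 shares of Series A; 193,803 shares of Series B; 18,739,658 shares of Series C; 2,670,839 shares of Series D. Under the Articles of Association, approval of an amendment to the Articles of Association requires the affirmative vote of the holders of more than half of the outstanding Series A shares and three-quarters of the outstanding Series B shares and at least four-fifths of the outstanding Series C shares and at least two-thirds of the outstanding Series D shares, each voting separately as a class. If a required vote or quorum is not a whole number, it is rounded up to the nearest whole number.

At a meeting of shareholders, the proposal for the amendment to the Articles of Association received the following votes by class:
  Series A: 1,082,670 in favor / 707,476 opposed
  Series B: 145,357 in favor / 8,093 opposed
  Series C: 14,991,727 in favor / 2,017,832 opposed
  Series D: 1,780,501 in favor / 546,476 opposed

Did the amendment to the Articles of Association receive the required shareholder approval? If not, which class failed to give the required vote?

Series A: a majority of 2165338 is 1082670; 1,082,670 required, 1,082,670 in favor — approved.
Series B: 3/4 of 193803 = 145352.25, rounded up to 145353; 145,353 required, 145,357 in favor — approved.
Series C: 4/5 of 18739658 = 14991726.40, rounded up to 14991727; 14,991,727 required, 14,991,727 in favor — approved.
Series D: 2/3 of 2670839 = 1780559.33, rounded up to 1780560; 1,780,560 required, 1,780,501 in favor — not approved.

Not approved — the Series D shares did not give the required vote.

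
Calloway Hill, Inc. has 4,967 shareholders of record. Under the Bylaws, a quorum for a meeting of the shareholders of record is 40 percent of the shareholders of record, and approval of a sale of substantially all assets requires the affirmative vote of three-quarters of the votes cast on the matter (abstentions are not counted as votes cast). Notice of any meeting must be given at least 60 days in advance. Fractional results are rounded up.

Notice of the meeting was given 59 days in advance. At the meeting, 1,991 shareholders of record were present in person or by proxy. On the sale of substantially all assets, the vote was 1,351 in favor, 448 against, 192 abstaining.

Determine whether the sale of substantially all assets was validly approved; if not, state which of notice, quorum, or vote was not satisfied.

Notice: 59 days given; 60 required. Not satisfied.
Quorum: 40% of 4,967 = 1,986.80, rounded up to 1,987; 1,991 present. Satisfied.
Vote: requires three-fourths of the votes cast (1,991 − 192 abstaining = 1,799); 3/4 of 1799 = 1349.25, rounded up to 1350, so 1,350 needed; 1,351 in favor. Satisfied.

Invalid — notice requirement not satisfied.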